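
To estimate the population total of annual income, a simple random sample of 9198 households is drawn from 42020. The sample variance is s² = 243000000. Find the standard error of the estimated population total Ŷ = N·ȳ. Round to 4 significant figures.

Var(Ŷ) = N²·Var(ȳ) = N²·(1 − n/N)·s²/n.
f = 9198/42020 = 0.21889576; Var(ȳ) = 0.78110424·243000000/9198 = 20635.826.
Var(Ŷ) = 42020² · 20635.826 = 3.6436274 × 10^13.
SE(Ŷ) = √(3.6436274 × 10^13) = 6.036 × 10^6.

6.036 × 10^6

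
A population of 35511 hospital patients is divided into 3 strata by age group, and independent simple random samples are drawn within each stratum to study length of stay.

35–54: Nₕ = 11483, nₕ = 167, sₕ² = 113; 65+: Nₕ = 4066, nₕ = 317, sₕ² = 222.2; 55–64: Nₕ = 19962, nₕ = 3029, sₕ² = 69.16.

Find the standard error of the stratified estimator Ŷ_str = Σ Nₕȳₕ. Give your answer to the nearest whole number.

10312

Var(Ŷ_str) = Σₕ Nₕ²(1 − fₕ)sₕ²/nₕ.
35–54: 11483²·(1 − 167/11483)·113/167 = 8.7924575 × 10^7.
65+: 4066²·(1 − 317/4066)·222.2/317 = 1.068483 × 10^7.
55–64: 19962²·(1 − 3029/19962)·69.16/3029 = 7.7178027 × 10^6.
Sum = 1.0632721 × 10^8.
SE = √(1.0632721 × 10^8) = 10312.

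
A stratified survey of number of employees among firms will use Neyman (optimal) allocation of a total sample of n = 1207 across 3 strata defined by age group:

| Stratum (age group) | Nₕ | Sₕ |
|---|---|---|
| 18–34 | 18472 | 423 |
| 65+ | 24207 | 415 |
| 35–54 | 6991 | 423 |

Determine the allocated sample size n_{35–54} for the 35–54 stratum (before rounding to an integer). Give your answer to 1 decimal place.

171.5

Neyman allocation: nₕ = n·NₕSₕ / Σⱼ NⱼSⱼ.
Σ NⱼSⱼ = 18472·423 + 24207·415 + 6991·423 = 2.0816754 × 10^7.
n_{35–54} = 1207·6991·423 / (2.0816754 × 10^7) = 171.5.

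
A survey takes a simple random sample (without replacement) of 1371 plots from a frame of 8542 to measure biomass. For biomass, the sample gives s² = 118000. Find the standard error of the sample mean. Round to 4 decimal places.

Under SRS without replacement, Var(ȳ) = (1 − f)·s²/n with f = n/N = 1371/8542 = 0.16050105.
Var(ȳ) = (1 − 0.16050105)·118000/1371 = 0.83949895·86.068563 = 72.254468.
SE(ȳ) = √(72.254468) = 8.5003.

8.5003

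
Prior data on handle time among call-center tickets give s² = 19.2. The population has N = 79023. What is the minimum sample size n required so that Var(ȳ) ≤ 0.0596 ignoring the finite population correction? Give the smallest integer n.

Without fpc, n₀ = s²/D = 19.2/0.0596 = 322.1477.
Rounding up, n = 323.

323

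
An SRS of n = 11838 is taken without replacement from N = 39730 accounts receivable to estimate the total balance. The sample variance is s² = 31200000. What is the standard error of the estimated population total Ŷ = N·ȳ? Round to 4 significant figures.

Var(Ŷ) = N²·Var(ȳ) = N²·(1 − n/N)·s²/n.
f = 11838/39730 = 0.29796124; Var(ȳ) = 0.70203876·31200000/11838 = 1850.2796.
Var(Ŷ) = 39730² · 1850.2796 = 2.9206162 × 10^12.
SE(Ŷ) = √(2.9206162 × 10^12) = 1.709 × 10^6.

1.709 × 10^6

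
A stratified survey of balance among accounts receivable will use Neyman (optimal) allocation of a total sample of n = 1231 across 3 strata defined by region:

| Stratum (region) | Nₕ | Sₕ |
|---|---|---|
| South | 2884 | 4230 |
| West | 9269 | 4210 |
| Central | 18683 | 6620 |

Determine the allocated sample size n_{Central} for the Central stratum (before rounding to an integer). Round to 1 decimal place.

Neyman allocation: nₕ = n·NₕSₕ / Σⱼ NⱼSⱼ.
Σ NⱼSⱼ = 2884·4230 + 9269·4210 + 18683·6620 = 1.7490327 × 10^8.
n_{Central} = 1231·18683·6620 / (1.7490327 × 10^8) = 870.5.

870.5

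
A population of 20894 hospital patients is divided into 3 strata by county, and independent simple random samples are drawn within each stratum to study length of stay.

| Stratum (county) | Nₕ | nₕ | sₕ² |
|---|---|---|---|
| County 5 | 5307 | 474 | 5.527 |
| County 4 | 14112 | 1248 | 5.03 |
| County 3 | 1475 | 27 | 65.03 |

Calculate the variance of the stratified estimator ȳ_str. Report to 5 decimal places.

0.01414

Var(ȳ_str) = Σₕ Wₕ²(1 − fₕ)sₕ²/nₕ with Wₕ = Nₕ/N, N = 20894.
County 5: Wₕ = 0.25399636; term = 0.25399636²·(1 − 0.08931600)·5.527/474 = 6.8506823 × 10^-4.
County 4: Wₕ = 0.67540921; term = 0.67540921²·(1 − 0.08843537)·5.03/1248 = 0.0016760031.
County 3: Wₕ = 0.07059443; term = 0.07059443²·(1 − 0.01830508)·65.03/27 = 0.011783312.
Sum = 0.014144383.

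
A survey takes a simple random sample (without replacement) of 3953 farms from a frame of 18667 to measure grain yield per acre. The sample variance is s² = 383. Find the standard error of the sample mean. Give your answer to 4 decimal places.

Under SRS without replacement, Var(ȳ) = (1 − f)·s²/n with f = n/N = 3953/18667 = 0.21176408.
Var(ȳ) = (1 − 0.21176408)·383/3953 = 0.78823592·0.096888439 = 0.076370948.
SE(ȳ) = √(0.076370948) = 0.2764.

0.2764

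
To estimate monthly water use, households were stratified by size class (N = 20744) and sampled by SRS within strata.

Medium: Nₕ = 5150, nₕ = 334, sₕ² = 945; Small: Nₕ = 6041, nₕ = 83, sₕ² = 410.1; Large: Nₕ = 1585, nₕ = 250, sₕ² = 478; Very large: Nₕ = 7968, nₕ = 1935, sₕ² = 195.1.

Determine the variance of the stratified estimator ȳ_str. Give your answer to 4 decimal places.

0.5970

Var(ȳ_str) = Σₕ Wₕ²(1 − fₕ)sₕ²/nₕ with Wₕ = Nₕ/N, N = 20744.
Medium: Wₕ = 0.24826456; term = 0.24826456²·(1 − 0.06485437)·945/334 = 0.1630775.
Small: Wₕ = 0.29121674; term = 0.29121674²·(1 − 0.01373945)·410.1/83 = 0.41327202.
Large: Wₕ = 0.07640764; term = 0.07640764²·(1 − 0.15772871)·478/250 = 0.009401852.
Very large: Wₕ = 0.38411107; term = 0.38411107²·(1 − 0.24284639)·195.1/1935 = 0.011263515.
Sum = 0.59701489.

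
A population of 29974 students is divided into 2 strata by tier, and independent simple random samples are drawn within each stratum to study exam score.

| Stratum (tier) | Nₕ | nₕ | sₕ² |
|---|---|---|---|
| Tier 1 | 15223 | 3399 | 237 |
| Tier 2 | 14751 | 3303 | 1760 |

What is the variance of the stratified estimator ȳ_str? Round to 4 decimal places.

0.1141

Var(ȳ_str) = Σₕ Wₕ²(1 − fₕ)sₕ²/nₕ with Wₕ = Nₕ/N, N = 29974.
Tier 1: Wₕ = 0.50787349; term = 0.50787349²·(1 − 0.22328056)·237/3399 = 0.013969229.
Tier 2: Wₕ = 0.49212651; term = 0.49212651²·(1 − 0.22391702)·1760/3303 = 0.10015342.
Sum = 0.11412265.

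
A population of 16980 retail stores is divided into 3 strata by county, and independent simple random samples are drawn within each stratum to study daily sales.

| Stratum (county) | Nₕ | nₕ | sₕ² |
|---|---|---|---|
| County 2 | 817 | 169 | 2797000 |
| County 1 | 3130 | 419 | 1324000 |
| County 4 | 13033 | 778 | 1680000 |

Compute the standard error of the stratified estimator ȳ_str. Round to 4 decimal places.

Var(ȳ_str) = Σₕ Wₕ²(1 − fₕ)sₕ²/nₕ with Wₕ = Nₕ/N, N = 16980.
County 2: Wₕ = 0.04811543; term = 0.04811543²·(1 − 0.20685435)·2797000/169 = 30.389773.
County 1: Wₕ = 0.18433451; term = 0.18433451²·(1 − 0.13386581)·1324000/419 = 92.997751.
County 4: Wₕ = 0.76755006; term = 0.76755006²·(1 − 0.05969462)·1680000/778 = 1196.2227.
Sum = 1319.6102.
SE = √(1319.6102) = 36.3264.

36.3264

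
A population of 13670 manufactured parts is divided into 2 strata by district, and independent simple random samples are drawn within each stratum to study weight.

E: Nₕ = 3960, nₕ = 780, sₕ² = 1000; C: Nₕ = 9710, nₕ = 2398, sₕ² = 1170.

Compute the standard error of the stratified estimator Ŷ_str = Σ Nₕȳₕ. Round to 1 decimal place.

Var(Ŷ_str) = Σₕ Nₕ²(1 − fₕ)sₕ²/nₕ.
E: 3960²·(1 − 780/3960)·1000/780 = 1.6144615 × 10^7.
C: 9710²·(1 − 2398/9710)·1170/2398 = 3.4641134 × 10^7.
Sum = 5.0785749 × 10^7.
SE = √(5.0785749 × 10^7) = 7126.4.

7126.4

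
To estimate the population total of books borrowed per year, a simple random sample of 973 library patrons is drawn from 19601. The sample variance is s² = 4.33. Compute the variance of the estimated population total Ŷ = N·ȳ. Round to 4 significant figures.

1.625 × 10^6

Var(Ŷ) = N²·Var(ȳ) = N²·(1 − n/N)·s²/n.
f = 973/19601 = 0.04964032; Var(ȳ) = 0.95035968·4.33/973 = 0.0042292471.
Var(Ŷ) = 19601² · 0.0042292471 = 1.6248734 × 10^6.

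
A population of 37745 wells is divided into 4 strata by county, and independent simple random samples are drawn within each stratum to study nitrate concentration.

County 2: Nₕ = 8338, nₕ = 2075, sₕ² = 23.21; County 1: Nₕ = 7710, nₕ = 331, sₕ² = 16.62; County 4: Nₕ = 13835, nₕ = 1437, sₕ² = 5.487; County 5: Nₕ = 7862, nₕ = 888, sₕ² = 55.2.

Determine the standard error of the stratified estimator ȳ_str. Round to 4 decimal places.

Var(ȳ_str) = Σₕ Wₕ²(1 − fₕ)sₕ²/nₕ with Wₕ = Nₕ/N, N = 37745.
County 2: Wₕ = 0.22090343; term = 0.22090343²·(1 − 0.24886064)·23.21/2075 = 4.099987 × 10^-4.
County 1: Wₕ = 0.20426547; term = 0.20426547²·(1 − 0.04293126)·16.62/331 = 0.0020051001.
County 4: Wₕ = 0.36653861; term = 0.36653861²·(1 − 0.10386700)·5.487/1437 = 4.5971654 × 10^-4.
County 5: Wₕ = 0.20829249; term = 0.20829249²·(1 − 0.11294836)·55.2/888 = 0.0023923363.
Sum = 0.0052671516.
SE = √(0.0052671516) = 0.0726.

0.0726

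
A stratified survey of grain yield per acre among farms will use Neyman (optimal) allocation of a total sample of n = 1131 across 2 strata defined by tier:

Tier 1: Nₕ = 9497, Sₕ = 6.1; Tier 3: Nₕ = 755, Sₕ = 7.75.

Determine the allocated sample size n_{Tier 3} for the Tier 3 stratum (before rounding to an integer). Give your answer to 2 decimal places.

Neyman allocation: nₕ = n·NₕSₕ / Σⱼ NⱼSⱼ.
Σ NⱼSⱼ = 9497·6.1 + 755·7.75 = 63782.95.
n_{Tier 3} = 1131·755·7.75 / 63782.95 = 103.75.

103.75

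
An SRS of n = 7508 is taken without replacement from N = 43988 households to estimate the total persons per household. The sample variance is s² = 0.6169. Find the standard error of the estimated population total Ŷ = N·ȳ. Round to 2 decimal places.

Var(Ŷ) = N²·Var(ȳ) = N²·(1 − n/N)·s²/n.
f = 7508/43988 = 0.17068291; Var(ȳ) = 0.82931709·0.6169/7508 = 6.8141411 × 10^-5.
Var(Ŷ) = 43988² · (6.8141411 × 10^-5) = 131849.82.
SE(Ŷ) = √(131849.82) = 363.11.

363.11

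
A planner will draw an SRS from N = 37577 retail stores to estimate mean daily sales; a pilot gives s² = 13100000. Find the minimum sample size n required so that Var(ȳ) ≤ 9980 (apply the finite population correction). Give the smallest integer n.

1269

Without fpc, n₀ = s²/D = 13100000/9980 = 1312.6253.
With fpc, (1 − n/N)·s²/n ≤ D requires n ≥ n₀/(1 + n₀/N) = 1312.6253/(1 + 1312.6253/37577) = 1268.3208.
Rounding up, n = 1269.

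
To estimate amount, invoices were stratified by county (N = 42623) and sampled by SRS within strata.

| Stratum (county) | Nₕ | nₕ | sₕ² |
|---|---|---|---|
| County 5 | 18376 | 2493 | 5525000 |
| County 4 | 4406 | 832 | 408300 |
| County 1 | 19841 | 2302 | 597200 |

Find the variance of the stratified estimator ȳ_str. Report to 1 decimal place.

410.0

Var(ȳ_str) = Σₕ Wₕ²(1 − fₕ)sₕ²/nₕ with Wₕ = Nₕ/N, N = 42623.
County 5: Wₕ = 0.43112873; term = 0.43112873²·(1 − 0.13566609)·5525000/2493 = 356.04549.
County 4: Wₕ = 0.10337142; term = 0.10337142²·(1 − 0.18883341)·408300/832 = 4.253702.
County 1: Wₕ = 0.46549985; term = 0.46549985²·(1 − 0.11602238)·597200/2302 = 49.692957.
Sum = 409.99215.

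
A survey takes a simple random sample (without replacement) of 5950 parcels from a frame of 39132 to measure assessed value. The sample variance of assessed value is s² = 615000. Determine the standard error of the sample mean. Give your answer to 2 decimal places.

Under SRS without replacement, Var(ȳ) = (1 − f)·s²/n with f = n/N = 5950/39132 = 0.15204947.
Var(ȳ) = (1 − 0.15204947)·615000/5950 = 0.84795053·103.36134 = 87.645307.
SE(ȳ) = √(87.645307) = 9.36.

9.36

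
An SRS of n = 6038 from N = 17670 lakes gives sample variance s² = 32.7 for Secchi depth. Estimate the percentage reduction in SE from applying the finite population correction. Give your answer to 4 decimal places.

18.8649

f = n/N = 6038/17670 = 0.34170911.
SE_no-fpc = √(s²/n) = 0.073591444; SE_fpc = √((1−f)s²/n) = 0.059708511.
Ratio = √(1−f) = 0.81135127. Reduction = 100·(1 − 0.81135127) = 18.8649%.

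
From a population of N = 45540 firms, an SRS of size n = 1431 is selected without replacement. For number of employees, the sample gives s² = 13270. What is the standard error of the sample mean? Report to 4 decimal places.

2.9970

Under SRS without replacement, Var(ȳ) = (1 − f)·s²/n with f = n/N = 1431/45540 = 0.03142292.
Var(ȳ) = (1 − 0.03142292)·13270/1431 = 0.96857708·9.2732355 = 8.9818433.
SE(ȳ) = √(8.9818433) = 2.9970.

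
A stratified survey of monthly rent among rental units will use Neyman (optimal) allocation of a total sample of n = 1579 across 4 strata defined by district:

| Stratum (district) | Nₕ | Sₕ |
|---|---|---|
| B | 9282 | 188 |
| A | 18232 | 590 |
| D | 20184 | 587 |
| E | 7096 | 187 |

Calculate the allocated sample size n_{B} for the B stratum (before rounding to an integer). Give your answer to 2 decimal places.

Neyman allocation: nₕ = n·NₕSₕ / Σⱼ NⱼSⱼ.
Σ NⱼSⱼ = 9282·188 + 18232·590 + 20184·587 + 7096·187 = 2.5676856 × 10^7.
n_{B} = 1579·9282·188 / (2.5676856 × 10^7) = 107.31.

107.31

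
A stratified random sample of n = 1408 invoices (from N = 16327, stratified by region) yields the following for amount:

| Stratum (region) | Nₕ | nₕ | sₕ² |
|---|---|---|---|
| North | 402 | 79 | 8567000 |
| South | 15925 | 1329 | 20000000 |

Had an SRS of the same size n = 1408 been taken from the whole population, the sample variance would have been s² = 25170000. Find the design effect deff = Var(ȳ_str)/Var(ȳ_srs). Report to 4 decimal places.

Var(ȳ_str) = Σ Wₕ²(1−fₕ)sₕ²/nₕ with Wₕ = Nₕ/16327:
  North: (402/16327)²·(1−79/402)·8567000/79 = 52.822319
  South: (15925/16327)²·(1−1329/15925)·20000000/1329 = 13122.166
  → Var(ȳ_str) = 13174.988.
Var(ȳ_srs) = (1 − 1408/16327)·25170000/1408 = 16334.802.
deff = 13174.988 / 16334.802 = 0.8066.

0.8066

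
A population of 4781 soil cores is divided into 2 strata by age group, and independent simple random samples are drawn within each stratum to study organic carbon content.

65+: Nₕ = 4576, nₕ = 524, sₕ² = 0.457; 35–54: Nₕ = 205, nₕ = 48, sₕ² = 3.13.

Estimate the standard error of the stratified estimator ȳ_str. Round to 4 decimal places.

Var(ȳ_str) = Σₕ Wₕ²(1 − fₕ)sₕ²/nₕ with Wₕ = Nₕ/N, N = 4781.
65+: Wₕ = 0.95712194; term = 0.95712194²·(1 − 0.11451049)·0.457/524 = 7.0746161 × 10^-4.
35–54: Wₕ = 0.04287806; term = 0.04287806²·(1 − 0.23414634)·3.13/48 = 9.181616 × 10^-5.
Sum = 7.9927777 × 10^-4.
SE = √(7.9927777 × 10^-4) = 0.0283.

0.0283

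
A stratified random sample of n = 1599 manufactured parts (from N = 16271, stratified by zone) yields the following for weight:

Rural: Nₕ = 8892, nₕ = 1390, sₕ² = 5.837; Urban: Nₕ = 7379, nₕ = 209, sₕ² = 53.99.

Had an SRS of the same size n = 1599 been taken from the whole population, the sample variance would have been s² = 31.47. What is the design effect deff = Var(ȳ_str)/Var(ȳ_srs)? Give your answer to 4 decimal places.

Var(ȳ_str) = Σ Wₕ²(1−fₕ)sₕ²/nₕ with Wₕ = Nₕ/16271:
  Rural: (8892/16271)²·(1−1390/8892)·5.837/1390 = 0.0010580907
  Urban: (7379/16271)²·(1−209/7379)·53.99/209 = 0.051624424
  → Var(ȳ_str) = 0.052682515.
Var(ȳ_srs) = (1 − 1599/16271)·31.47/1599 = 0.017746935.
deff = 0.052682515 / 0.017746935 = 2.9685.

2.9685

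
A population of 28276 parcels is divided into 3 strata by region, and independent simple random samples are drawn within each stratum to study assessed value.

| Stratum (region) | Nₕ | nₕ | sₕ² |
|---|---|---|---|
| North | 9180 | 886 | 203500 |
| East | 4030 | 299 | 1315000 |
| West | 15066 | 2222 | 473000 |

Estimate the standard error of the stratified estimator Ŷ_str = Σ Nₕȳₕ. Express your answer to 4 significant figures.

Var(Ŷ_str) = Σₕ Nₕ²(1 − fₕ)sₕ²/nₕ.
North: 9180²·(1 − 886/9180)·203500/886 = 1.748789 × 10^10.
East: 4030²·(1 − 299/4030)·1315000/299 = 6.612792 × 10^10.
West: 15066²·(1 − 2222/15066)·473000/2222 = 4.1192234 × 10^10.
Sum = 1.2480804 × 10^11.
SE = √(1.2480804 × 10^11) = 353300.

353300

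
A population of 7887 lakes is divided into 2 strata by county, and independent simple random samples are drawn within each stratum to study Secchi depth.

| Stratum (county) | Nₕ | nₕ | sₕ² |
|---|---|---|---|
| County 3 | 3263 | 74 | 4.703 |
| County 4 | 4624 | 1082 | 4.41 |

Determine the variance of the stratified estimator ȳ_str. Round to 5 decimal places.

Var(ȳ_str) = Σₕ Wₕ²(1 − fₕ)sₕ²/nₕ with Wₕ = Nₕ/N, N = 7887.
County 3: Wₕ = 0.41371878; term = 0.41371878²·(1 − 0.02267852)·4.703/74 = 0.010631417.
County 4: Wₕ = 0.58628122; term = 0.58628122²·(1 − 0.23399654)·4.41/1082 = 0.0010731342.
Sum = 0.011704551.

0.01170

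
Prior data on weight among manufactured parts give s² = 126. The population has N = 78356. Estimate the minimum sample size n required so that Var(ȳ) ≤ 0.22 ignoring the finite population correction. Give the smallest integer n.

573

Without fpc, n₀ = s²/D = 126/0.22 = 572.7273.
Rounding up, n = 573.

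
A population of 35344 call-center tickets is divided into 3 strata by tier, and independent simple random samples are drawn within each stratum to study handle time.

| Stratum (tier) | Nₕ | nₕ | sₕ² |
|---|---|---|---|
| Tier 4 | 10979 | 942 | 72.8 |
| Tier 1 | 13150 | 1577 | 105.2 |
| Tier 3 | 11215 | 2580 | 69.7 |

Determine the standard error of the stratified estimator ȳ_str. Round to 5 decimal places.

Var(ȳ_str) = Σₕ Wₕ²(1 − fₕ)sₕ²/nₕ with Wₕ = Nₕ/N, N = 35344.
Tier 4: Wₕ = 0.31063264; term = 0.31063264²·(1 − 0.08580016)·72.8/942 = 0.0068173531.
Tier 1: Wₕ = 0.37205749; term = 0.37205749²·(1 − 0.11992395)·105.2/1577 = 0.0081268895.
Tier 3: Wₕ = 0.31730987; term = 0.31730987²·(1 − 0.23004904)·69.7/2580 = 0.0020943212.
Sum = 0.017038564.
SE = √(0.017038564) = 0.13053.

0.13053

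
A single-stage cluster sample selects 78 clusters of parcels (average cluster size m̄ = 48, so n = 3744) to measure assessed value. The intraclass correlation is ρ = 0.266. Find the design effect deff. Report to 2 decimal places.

13.50

deff = 1 + (48 − 1)·0.266 = 1 + 12.502 = 13.502.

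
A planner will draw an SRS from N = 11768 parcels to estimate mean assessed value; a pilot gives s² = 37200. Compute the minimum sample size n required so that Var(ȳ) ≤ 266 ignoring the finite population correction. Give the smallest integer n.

Without fpc, n₀ = s²/D = 37200/266 = 139.8496.
Rounding up, n = 140.

140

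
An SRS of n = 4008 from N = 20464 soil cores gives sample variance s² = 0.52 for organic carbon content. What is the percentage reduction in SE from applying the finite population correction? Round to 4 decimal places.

f = n/N = 4008/20464 = 0.19585614.
SE_no-fpc = √(s²/n) = 0.01139037; SE_fpc = √((1−f)s²/n) = 0.010214208.
Ratio = √(1−f) = 0.89674069. Reduction = 100·(1 − 0.89674069) = 10.3259%.

10.3259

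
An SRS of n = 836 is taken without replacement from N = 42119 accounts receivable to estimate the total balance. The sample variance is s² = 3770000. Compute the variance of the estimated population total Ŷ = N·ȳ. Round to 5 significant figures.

Var(Ŷ) = N²·Var(ȳ) = N²·(1 − n/N)·s²/n.
f = 836/42119 = 0.01984852; Var(ȳ) = 0.98015148·3770000/836 = 4420.0611.
Var(Ŷ) = 42119² · 4420.0611 = 7.8412333 × 10^12.

7.8412 × 10^12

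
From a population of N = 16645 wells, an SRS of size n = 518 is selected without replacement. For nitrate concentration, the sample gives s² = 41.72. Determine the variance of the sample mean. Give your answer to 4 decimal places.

Under SRS without replacement, Var(ȳ) = (1 − f)·s²/n with f = n/N = 518/16645 = 0.03112046.
Var(ȳ) = (1 − 0.03112046)·41.72/518 = 0.96887954·0.080540541 = 0.078034082.

0.0780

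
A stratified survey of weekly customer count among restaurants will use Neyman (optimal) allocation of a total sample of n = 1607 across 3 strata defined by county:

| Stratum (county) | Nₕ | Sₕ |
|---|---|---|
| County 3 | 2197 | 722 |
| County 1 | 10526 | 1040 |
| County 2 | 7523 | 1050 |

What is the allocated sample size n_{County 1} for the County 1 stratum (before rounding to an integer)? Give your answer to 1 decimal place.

861.0

Neyman allocation: nₕ = n·NₕSₕ / Σⱼ NⱼSⱼ.
Σ NⱼSⱼ = 2197·722 + 10526·1040 + 7523·1050 = 2.0432424 × 10^7.
n_{County 1} = 1607·10526·1040 / (2.0432424 × 10^7) = 861.0.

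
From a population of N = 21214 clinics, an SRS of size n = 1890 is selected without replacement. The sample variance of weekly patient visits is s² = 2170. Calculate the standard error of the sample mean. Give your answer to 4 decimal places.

Under SRS without replacement, Var(ȳ) = (1 − f)·s²/n with f = n/N = 1890/21214 = 0.08909211.
Var(ȳ) = (1 − 0.08909211)·2170/1890 = 0.91090789·1.1481481 = 1.0458572.
SE(ȳ) = √(1.0458572) = 1.0227.

1.0227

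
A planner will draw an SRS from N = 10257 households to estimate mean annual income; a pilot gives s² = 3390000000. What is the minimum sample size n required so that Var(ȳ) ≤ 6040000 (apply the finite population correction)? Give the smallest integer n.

533

Without fpc, n₀ = s²/D = 3390000000/6040000 = 561.2583.
With fpc, (1 − n/N)·s²/n ≤ D requires n ≥ n₀/(1 + n₀/N) = 561.2583/(1 + 561.2583/10257) = 532.1399.
Rounding up, n = 533.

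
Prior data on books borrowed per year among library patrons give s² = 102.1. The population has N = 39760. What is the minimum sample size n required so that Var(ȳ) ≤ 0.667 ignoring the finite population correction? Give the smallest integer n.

154

Without fpc, n₀ = s²/D = 102.1/0.667 = 153.0735.
Rounding up, n = 154.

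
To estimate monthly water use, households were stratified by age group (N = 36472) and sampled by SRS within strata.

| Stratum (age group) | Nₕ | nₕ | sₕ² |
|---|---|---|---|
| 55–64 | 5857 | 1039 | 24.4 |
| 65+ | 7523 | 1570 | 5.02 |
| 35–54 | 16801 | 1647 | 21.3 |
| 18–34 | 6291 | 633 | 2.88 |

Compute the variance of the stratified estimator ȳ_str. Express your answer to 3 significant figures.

Var(ȳ_str) = Σₕ Wₕ²(1 − fₕ)sₕ²/nₕ with Wₕ = Nₕ/N, N = 36472.
55–64: Wₕ = 0.16058894; term = 0.16058894²·(1 − 0.17739457)·24.4/1039 = 4.9819245 × 10^-4.
65+: Wₕ = 0.20626782; term = 0.20626782²·(1 − 0.20869334)·5.02/1570 = 1.0764946 × 10^-4.
35–54: Wₕ = 0.46065475; term = 0.46065475²·(1 − 0.09802988)·21.3/1647 = 0.0024753081.
18–34: Wₕ = 0.17248848; term = 0.17248848²·(1 − 0.10061993)·2.88/633 = 1.2174531 × 10^-4.
Sum = 0.0032028953.

0.00320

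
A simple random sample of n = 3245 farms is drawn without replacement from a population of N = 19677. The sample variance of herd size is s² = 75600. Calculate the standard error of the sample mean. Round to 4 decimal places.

Under SRS without replacement, Var(ȳ) = (1 − f)·s²/n with f = n/N = 3245/19677 = 0.16491335.
Var(ȳ) = (1 − 0.16491335)·75600/3245 = 0.83508665·23.297381 = 19.455331.
SE(ȳ) = √(19.455331) = 4.4108.

4.4108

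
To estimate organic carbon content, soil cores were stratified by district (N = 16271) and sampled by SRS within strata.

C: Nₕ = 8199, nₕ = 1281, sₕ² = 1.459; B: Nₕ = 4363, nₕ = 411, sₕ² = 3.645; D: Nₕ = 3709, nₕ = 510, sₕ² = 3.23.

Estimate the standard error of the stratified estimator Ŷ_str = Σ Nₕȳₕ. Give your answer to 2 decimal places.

540.99

Var(Ŷ_str) = Σₕ Nₕ²(1 − fₕ)sₕ²/nₕ.
C: 8199²·(1 − 1281/8199)·1.459/1281 = 64602.244.
B: 4363²·(1 − 411/4363)·3.645/411 = 152917.74.
D: 3709²·(1 − 510/3709)·3.23/510 = 75145.576.
Sum = 292665.56.
SE = √(292665.56) = 540.99.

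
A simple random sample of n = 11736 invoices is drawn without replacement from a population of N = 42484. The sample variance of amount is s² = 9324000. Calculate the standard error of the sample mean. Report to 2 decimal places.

Under SRS without replacement, Var(ȳ) = (1 − f)·s²/n with f = n/N = 11736/42484 = 0.27624517.
Var(ȳ) = (1 − 0.27624517)·9324000/11736 = 0.72375483·794.47853 = 575.00767.
SE(ȳ) = √(575.00767) = 23.98.

23.98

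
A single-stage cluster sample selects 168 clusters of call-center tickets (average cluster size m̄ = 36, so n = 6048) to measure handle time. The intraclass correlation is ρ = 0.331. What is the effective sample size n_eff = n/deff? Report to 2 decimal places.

deff = 1 + (36 − 1)·0.331 = 1 + 11.585 = 12.585.
n_eff = 6048 / 12.585 = 480.57.

480.57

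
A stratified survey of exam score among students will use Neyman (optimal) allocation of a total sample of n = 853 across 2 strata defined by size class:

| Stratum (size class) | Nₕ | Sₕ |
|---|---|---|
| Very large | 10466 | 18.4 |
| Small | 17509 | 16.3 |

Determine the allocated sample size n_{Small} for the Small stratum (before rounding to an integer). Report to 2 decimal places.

Neyman allocation: nₕ = n·NₕSₕ / Σⱼ NⱼSⱼ.
Σ NⱼSⱼ = 10466·18.4 + 17509·16.3 = 477971.1.
n_{Small} = 853·17509·16.3 / 477971.1 = 509.33.

509.33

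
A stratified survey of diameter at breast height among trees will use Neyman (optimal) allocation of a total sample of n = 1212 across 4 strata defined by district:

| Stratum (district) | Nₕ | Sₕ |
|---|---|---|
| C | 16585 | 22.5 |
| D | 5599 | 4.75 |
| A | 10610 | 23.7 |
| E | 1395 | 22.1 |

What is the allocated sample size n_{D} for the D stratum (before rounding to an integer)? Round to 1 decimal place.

Neyman allocation: nₕ = n·NₕSₕ / Σⱼ NⱼSⱼ.
Σ NⱼSⱼ = 16585·22.5 + 5599·4.75 + 10610·23.7 + 1395·22.1 = 682044.25.
n_{D} = 1212·5599·4.75 / 682044.25 = 47.3.

47.3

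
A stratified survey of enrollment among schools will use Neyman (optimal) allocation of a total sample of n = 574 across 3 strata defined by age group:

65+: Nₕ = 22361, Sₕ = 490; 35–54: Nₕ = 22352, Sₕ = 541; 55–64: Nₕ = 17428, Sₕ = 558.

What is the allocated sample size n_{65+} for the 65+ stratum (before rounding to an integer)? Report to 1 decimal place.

Neyman allocation: nₕ = n·NₕSₕ / Σⱼ NⱼSⱼ.
Σ NⱼSⱼ = 22361·490 + 22352·541 + 17428·558 = 3.2774146 × 10^7.
n_{65+} = 574·22361·490 / (3.2774146 × 10^7) = 191.9.

191.9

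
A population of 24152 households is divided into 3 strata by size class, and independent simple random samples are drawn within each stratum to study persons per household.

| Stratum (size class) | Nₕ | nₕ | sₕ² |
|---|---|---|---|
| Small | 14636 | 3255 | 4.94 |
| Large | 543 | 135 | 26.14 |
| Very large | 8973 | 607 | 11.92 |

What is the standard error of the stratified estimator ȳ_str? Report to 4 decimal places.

Var(ȳ_str) = Σₕ Wₕ²(1 − fₕ)sₕ²/nₕ with Wₕ = Nₕ/N, N = 24152.
Small: Wₕ = 0.60599536; term = 0.60599536²·(1 − 0.22239683)·4.94/3255 = 4.3338371 × 10^-4.
Large: Wₕ = 0.02248261; term = 0.02248261²·(1 − 0.24861878)·26.14/135 = 7.3540336 × 10^-5.
Very large: Wₕ = 0.37152203; term = 0.37152203²·(1 − 0.06764739)·11.92/607 = 0.0025271842.
Sum = 0.0030341082.
SE = √(0.0030341082) = 0.0551.

0.0551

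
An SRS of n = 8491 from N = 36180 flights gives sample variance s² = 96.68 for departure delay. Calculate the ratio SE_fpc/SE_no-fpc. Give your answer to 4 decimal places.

f = n/N = 8491/36180 = 0.23468767.
SE_no-fpc = √(s²/n) = 0.10670601; SE_fpc = √((1−f)s²/n) = 0.093348696.
Ratio = √(1−f) = 0.87482131.

0.8748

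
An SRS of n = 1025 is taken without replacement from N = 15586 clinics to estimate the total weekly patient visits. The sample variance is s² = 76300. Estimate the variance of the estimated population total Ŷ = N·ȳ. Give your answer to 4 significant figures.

1.689 × 10^10

Var(Ŷ) = N²·Var(ȳ) = N²·(1 − n/N)·s²/n.
f = 1025/15586 = 0.06576415; Var(ȳ) = 0.93423585·76300/1025 = 69.543605.
Var(Ŷ) = 15586² · 69.543605 = 1.6893769 × 10^10.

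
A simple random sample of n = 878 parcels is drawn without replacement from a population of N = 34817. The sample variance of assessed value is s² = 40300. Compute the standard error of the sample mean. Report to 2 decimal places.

Under SRS without replacement, Var(ȳ) = (1 − f)·s²/n with f = n/N = 878/34817 = 0.02521757.
Var(ȳ) = (1 − 0.02521757)·40300/878 = 0.97478243·45.899772 = 44.742292.
SE(ȳ) = √(44.742292) = 6.69.

6.69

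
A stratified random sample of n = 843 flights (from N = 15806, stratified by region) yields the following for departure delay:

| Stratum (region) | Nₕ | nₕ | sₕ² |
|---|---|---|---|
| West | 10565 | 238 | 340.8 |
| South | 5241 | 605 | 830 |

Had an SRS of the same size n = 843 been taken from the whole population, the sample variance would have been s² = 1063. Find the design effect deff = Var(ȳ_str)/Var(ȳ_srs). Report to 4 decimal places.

Var(ȳ_str) = Σ Wₕ²(1−fₕ)sₕ²/nₕ with Wₕ = Nₕ/15806:
  West: (10565/15806)²·(1−238/10565)·340.8/238 = 0.62534885
  South: (5241/15806)²·(1−605/5241)·830/605 = 0.13342474
  → Var(ȳ_str) = 0.75877359.
Var(ȳ_srs) = (1 − 843/15806)·1063/843 = 1.1937198.
deff = 0.75877359 / 1.1937198 = 0.6356.

0.6356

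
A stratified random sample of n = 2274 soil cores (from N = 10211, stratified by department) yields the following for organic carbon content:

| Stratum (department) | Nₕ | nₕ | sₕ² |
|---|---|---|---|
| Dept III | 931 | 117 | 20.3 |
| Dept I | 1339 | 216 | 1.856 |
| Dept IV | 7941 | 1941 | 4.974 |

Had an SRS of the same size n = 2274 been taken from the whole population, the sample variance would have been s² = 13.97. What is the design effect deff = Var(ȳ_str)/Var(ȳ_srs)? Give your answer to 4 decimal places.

0.5353

Var(ȳ_str) = Σ Wₕ²(1−fₕ)sₕ²/nₕ with Wₕ = Nₕ/10211:
  Dept III: (931/10211)²·(1−117/931)·20.3/117 = 0.0012610947
  Dept I: (1339/10211)²·(1−216/1339)·1.856/216 = 1.2392188 × 10^-4
  Dept IV: (7941/10211)²·(1−1941/7941)·4.974/1941 = 0.0011710357
  → Var(ȳ_str) = 0.0025560523.
Var(ȳ_srs) = (1 − 2274/10211)·13.97/2274 = 0.0047752273.
deff = 0.0025560523 / 0.0047752273 = 0.5353.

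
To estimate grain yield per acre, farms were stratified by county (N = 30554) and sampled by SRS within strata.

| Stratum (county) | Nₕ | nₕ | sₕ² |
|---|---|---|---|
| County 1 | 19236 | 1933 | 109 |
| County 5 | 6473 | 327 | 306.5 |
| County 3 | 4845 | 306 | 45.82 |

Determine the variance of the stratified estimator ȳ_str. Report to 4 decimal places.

Var(ȳ_str) = Σₕ Wₕ²(1 − fₕ)sₕ²/nₕ with Wₕ = Nₕ/N, N = 30554.
County 1: Wₕ = 0.62957387; term = 0.62957387²·(1 − 0.10048867)·109/1933 = 0.020104565.
County 5: Wₕ = 0.21185442; term = 0.21185442²·(1 − 0.05051753)·306.5/327 = 0.039943373.
County 3: Wₕ = 0.15857171; term = 0.15857171²·(1 − 0.06315789)·45.82/306 = 0.0035273737.
Sum = 0.063575312.

0.0636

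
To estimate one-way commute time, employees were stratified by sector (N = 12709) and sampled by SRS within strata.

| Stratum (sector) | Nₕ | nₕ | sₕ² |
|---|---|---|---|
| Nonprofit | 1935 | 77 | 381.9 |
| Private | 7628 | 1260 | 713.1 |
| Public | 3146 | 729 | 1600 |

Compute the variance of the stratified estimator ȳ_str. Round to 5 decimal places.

0.38393

Var(ȳ_str) = Σₕ Wₕ²(1 − fₕ)sₕ²/nₕ with Wₕ = Nₕ/N, N = 12709.
Nonprofit: Wₕ = 0.15225431; term = 0.15225431²·(1 − 0.03979328)·381.9/77 = 0.11039842.
Private: Wₕ = 0.60020458; term = 0.60020458²·(1 − 0.16518091)·713.1/1260 = 0.17020443.
Public: Wₕ = 0.24754111; term = 0.24754111²·(1 − 0.23172282)·1600/729 = 0.10332492.
Sum = 0.38392777.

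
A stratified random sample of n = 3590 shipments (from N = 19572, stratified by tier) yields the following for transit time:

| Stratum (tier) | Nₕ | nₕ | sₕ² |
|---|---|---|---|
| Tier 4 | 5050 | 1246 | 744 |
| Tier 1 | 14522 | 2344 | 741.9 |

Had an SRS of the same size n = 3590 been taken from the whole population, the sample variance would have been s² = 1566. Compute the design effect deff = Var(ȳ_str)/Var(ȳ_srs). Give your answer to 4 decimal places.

0.4943

Var(ȳ_str) = Σ Wₕ²(1−fₕ)sₕ²/nₕ with Wₕ = Nₕ/19572:
  Tier 4: (5050/19572)²·(1−1246/5050)·744/1246 = 0.029944452
  Tier 1: (14522/19572)²·(1−2344/14522)·741.9/2344 = 0.14612339
  → Var(ȳ_str) = 0.17606784.
Var(ȳ_srs) = (1 − 3590/19572)·1566/3590 = 0.35619944.
deff = 0.17606784 / 0.35619944 = 0.4943.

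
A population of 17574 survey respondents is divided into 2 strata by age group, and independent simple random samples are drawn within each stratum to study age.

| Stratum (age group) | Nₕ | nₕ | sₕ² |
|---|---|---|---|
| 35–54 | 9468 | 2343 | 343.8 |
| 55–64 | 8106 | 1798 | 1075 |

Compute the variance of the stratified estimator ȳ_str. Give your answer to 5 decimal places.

0.13104

Var(ȳ_str) = Σₕ Wₕ²(1 − fₕ)sₕ²/nₕ with Wₕ = Nₕ/N, N = 17574.
35–54: Wₕ = 0.53875043; term = 0.53875043²·(1 − 0.24746515)·343.8/2343 = 0.032050548.
55–64: Wₕ = 0.46124957; term = 0.46124957²·(1 − 0.22181100)·1075/1798 = 0.098986465.
Sum = 0.13103701.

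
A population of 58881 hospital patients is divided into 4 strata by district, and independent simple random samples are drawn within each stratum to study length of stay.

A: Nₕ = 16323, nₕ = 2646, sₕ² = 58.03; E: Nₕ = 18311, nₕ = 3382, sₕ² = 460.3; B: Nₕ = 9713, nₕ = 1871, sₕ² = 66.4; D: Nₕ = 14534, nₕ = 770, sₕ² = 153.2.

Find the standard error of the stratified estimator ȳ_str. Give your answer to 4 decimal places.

Var(ȳ_str) = Σₕ Wₕ²(1 − fₕ)sₕ²/nₕ with Wₕ = Nₕ/N, N = 58881.
A: Wₕ = 0.27722016; term = 0.27722016²·(1 − 0.16210255)·58.03/2646 = 0.0014122228.
E: Wₕ = 0.31098317; term = 0.31098317²·(1 − 0.18469772)·460.3/3382 = 0.010731484.
B: Wₕ = 0.16495983; term = 0.16495983²·(1 − 0.19262844)·66.4/1871 = 7.7969395 × 10^-4.
D: Wₕ = 0.24683684; term = 0.24683684²·(1 − 0.05297922)·153.2/770 = 0.011480148.
Sum = 0.024403549.
SE = √(0.024403549) = 0.1562.

0.1562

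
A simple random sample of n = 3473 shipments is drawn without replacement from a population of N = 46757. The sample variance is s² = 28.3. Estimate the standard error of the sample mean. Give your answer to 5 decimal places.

0.08685

Under SRS without replacement, Var(ȳ) = (1 − f)·s²/n with f = n/N = 3473/46757 = 0.07427765.
Var(ȳ) = (1 − 0.07427765)·28.3/3473 = 0.92572235·0.0081485747 = 0.0075433178.
SE(ȳ) = √(0.0075433178) = 0.08685.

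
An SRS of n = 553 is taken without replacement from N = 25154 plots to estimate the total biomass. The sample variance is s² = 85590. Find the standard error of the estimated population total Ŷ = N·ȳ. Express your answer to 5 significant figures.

309480

Var(Ŷ) = N²·Var(ȳ) = N²·(1 − n/N)·s²/n.
f = 553/25154 = 0.02198458; Var(ȳ) = 0.97801542·85590/553 = 151.37132.
Var(Ŷ) = 25154² · 151.37132 = 9.5776224 × 10^10.
SE(Ŷ) = √(9.5776224 × 10^10) = 309480.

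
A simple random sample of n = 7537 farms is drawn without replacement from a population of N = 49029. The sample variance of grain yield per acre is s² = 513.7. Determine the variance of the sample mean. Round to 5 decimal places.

Under SRS without replacement, Var(ȳ) = (1 − f)·s²/n with f = n/N = 7537/49029 = 0.15372535.
Var(ȳ) = (1 − 0.15372535)·513.7/7537 = 0.84627465·0.068157092 = 0.057679619.

0.05768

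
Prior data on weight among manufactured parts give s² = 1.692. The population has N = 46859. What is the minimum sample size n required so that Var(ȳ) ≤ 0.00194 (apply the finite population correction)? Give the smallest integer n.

857

Without fpc, n₀ = s²/D = 1.692/0.00194 = 872.1649.
With fpc, (1 − n/N)·s²/n ≤ D requires n ≥ n₀/(1 + n₀/N) = 872.1649/(1 + 872.1649/46859) = 856.2283.
Rounding up, n = 857.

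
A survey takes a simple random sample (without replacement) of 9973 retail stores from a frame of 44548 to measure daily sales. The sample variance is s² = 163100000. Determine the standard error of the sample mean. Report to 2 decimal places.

112.66

Under SRS without replacement, Var(ȳ) = (1 − f)·s²/n with f = n/N = 9973/44548 = 0.22387088.
Var(ȳ) = (1 − 0.22387088)·163100000/9973 = 0.77612912·16354.156 = 12692.937.
SE(ȳ) = √(12692.937) = 112.66.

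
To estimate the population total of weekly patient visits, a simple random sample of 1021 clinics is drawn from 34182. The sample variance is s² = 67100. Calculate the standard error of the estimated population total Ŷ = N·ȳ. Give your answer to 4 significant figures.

Var(Ŷ) = N²·Var(ȳ) = N²·(1 − n/N)·s²/n.
f = 1021/34182 = 0.02986952; Var(ȳ) = 0.97013048·67100/1021 = 63.756861.
Var(Ŷ) = 34182² · 63.756861 = 7.4494098 × 10^10.
SE(Ŷ) = √(7.4494098 × 10^10) = 272900.

272900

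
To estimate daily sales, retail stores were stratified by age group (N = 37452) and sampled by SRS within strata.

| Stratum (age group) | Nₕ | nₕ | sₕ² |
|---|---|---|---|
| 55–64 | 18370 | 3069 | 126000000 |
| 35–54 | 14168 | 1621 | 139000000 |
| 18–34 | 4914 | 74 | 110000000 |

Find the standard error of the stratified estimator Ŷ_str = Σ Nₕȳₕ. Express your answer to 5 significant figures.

Var(Ŷ_str) = Σₕ Nₕ²(1 − fₕ)sₕ²/nₕ.
55–64: 18370²·(1 − 3069/18370)·126000000/3069 = 1.1539915 × 10^13.
35–54: 14168²·(1 − 1621/14168)·139000000/1621 = 1.5243343 × 10^13.
18–34: 4914²·(1 − 74/4914)·110000000/74 = 3.5354238 × 10^13.
Sum = 6.2137496 × 10^13.
SE = √(6.2137496 × 10^13) = 7.8827 × 10^6.

7.8827 × 10^6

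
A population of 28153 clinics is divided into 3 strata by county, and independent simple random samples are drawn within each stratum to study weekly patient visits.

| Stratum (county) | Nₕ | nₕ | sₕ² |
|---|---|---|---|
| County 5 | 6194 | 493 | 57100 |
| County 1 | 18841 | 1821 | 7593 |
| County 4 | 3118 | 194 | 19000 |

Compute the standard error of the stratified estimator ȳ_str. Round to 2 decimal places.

2.82

Var(ȳ_str) = Σₕ Wₕ²(1 − fₕ)sₕ²/nₕ with Wₕ = Nₕ/N, N = 28153.
County 5: Wₕ = 0.22001208; term = 0.22001208²·(1 − 0.07959315)·57100/493 = 5.160147.
County 1: Wₕ = 0.66923596; term = 0.66923596²·(1 − 0.09665092)·7593/1821 = 1.6870098.
County 4: Wₕ = 0.11075196; term = 0.11075196²·(1 − 0.06221937)·19000/194 = 1.1265643.
Sum = 7.9737211.
SE = √(7.9737211) = 2.82.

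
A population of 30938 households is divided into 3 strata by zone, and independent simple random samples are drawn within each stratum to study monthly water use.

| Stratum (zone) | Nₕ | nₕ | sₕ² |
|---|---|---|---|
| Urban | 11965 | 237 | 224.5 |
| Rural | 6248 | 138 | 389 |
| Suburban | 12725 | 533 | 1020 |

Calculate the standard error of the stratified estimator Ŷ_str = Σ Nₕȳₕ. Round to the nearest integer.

Var(Ŷ_str) = Σₕ Nₕ²(1 − fₕ)sₕ²/nₕ.
Urban: 11965²·(1 − 237/11965)·224.5/237 = 1.3292438 × 10^8.
Rural: 6248²·(1 − 138/6248)·389/138 = 1.0761003 × 10^8.
Suburban: 12725²·(1 − 533/12725)·1020/533 = 2.9689693 × 10^8.
Sum = 5.3743134 × 10^8.
SE = √(5.3743134 × 10^8) = 23183.

23183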